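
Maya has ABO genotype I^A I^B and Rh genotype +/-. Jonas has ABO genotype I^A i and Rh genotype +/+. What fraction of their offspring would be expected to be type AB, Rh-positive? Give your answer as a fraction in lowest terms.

ABO cross I^A I^B × I^A i → offspring phenotypes: 1/2 A, 1/4 B, 1/4 AB.
Rh cross +/- × +/+ → 1 Rh+.
Independent loci: P(type AB, Rh-positive) = 1/4 × 1 = 1/4.

1/4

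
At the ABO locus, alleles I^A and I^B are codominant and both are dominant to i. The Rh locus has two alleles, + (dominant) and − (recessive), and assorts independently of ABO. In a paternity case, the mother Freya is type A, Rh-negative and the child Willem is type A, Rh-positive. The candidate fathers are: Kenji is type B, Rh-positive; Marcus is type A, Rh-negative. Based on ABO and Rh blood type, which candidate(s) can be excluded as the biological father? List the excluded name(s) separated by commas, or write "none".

Marcus

A candidate is excluded only if no genotype consistent with his phenotype could produce a type A, Rh-positive child with a type A, Rh-negative mother.
Marcus (type A, Rh-): no genotype consistent with that phenotype can produce a type-A Rh+ child with a type-A mother.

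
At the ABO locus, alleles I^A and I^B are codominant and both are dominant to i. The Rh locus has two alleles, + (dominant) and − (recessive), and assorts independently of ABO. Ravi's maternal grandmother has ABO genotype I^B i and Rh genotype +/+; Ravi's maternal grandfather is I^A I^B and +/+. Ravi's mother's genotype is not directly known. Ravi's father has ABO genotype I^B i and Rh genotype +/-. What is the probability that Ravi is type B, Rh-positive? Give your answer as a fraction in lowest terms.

5/8

Ravi's mother's ABO genotype from I^B i × I^A I^B: 1/4 I^A I^B, 1/4 I^A i, 1/4 I^B I^B, 1/4 I^B i.
Crossing each possibility with the father I^B i and summing P(type B): 1/4·1/2 + 1/4·1/4 + 1/4·1 + 1/4·3/4 = 5/8.
Similarly for Rh via the mother's Rh distribution: P(Rh+) = 1.
Independent loci: 5/8 × 1 = 5/8.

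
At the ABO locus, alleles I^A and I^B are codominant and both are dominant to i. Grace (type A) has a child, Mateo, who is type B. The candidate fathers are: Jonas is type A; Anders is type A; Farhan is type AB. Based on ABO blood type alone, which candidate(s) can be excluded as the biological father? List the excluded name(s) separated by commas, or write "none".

A candidate is excluded only if no genotype consistent with his phenotype could produce a type B child with a type A mother.
Jonas (type A): no genotype consistent with that phenotype can produce a type-B child with a type-A mother.
Anders (type A): no genotype consistent with that phenotype can produce a type-B child with a type-A mother.

Jonas, Anders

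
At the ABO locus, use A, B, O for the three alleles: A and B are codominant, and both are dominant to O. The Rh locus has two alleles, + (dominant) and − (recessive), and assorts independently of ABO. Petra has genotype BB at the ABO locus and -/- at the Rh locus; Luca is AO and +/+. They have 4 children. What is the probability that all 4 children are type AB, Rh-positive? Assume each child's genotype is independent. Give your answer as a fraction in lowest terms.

ABO cross BB × AO → 1/2 B, 1/2 AB.
Rh cross -/- × +/+ → 1 Rh+; so P(type AB, Rh-positive) = 1/2 × 1 = 1/2 per child.
All 4 independent: (1/2)^4 = 1/16.

1/16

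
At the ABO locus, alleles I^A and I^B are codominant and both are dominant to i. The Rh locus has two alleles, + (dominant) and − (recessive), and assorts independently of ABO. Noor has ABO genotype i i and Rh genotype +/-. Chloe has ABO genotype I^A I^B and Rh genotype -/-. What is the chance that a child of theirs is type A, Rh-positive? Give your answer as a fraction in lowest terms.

ABO cross i i × I^A I^B → offspring phenotypes: 1/2 A, 1/2 B.
Rh cross +/- × -/- → 1/2 Rh+, 1/2 Rh-.
Independent loci: P(type A, Rh-positive) = 1/2 × 1/2 = 1/4.

1/4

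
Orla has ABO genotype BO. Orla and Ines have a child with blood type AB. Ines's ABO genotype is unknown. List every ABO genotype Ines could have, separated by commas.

For each candidate genotype of Ines, check whether crossing it with BO can produce every observed child phenotype.
  AA → possible child types {A, AB} ✓
  AB → possible child types {A, B, AB} ✓
  AO → possible child types {O, A, B, AB} ✓
  BB → possible child types {B} ✗
  BO → possible child types {O, B} ✗
  OO → possible child types {O, B} ✗

AA, AB, AO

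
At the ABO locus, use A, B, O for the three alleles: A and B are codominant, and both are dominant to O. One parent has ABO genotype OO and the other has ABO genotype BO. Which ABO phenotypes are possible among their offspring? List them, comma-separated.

O, B

Gametes from OO × BO give offspring ABO genotypes BO, OO, i.e. phenotypes O, B.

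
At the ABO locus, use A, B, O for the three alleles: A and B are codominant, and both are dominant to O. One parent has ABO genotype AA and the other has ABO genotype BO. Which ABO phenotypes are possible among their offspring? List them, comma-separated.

Gametes from AA × BO give offspring ABO genotypes AB, AO, i.e. phenotypes A, AB.

A, AB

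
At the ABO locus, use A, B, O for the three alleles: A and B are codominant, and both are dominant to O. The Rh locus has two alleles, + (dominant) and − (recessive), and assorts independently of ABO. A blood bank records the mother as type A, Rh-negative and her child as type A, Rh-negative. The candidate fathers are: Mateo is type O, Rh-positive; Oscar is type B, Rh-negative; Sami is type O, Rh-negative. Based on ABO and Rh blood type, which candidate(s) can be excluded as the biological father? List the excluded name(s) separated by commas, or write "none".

none

A candidate is excluded only if no genotype consistent with his phenotype could produce a type A, Rh-negative child with a type A, Rh-negative mother.
Every candidate has at least one consistent genotype combination, so none can be excluded.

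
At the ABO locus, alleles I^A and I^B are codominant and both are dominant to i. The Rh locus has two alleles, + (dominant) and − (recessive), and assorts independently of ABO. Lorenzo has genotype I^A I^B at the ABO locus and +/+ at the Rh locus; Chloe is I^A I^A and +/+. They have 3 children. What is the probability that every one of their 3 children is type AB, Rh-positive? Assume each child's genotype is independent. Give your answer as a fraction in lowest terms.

ABO cross I^A I^B × I^A I^A → 1/2 A, 1/2 AB.
Rh cross +/+ × +/+ → 1 Rh+; so P(type AB, Rh-positive) = 1/2 × 1 = 1/2 per child.
All 3 independent: (1/2)^3 = 1/8.

1/8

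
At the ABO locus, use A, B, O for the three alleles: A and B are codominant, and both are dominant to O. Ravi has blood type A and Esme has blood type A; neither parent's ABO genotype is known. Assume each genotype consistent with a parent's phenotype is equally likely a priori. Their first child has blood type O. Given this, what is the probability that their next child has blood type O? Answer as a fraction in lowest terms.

Possible genotypes: Ravi ∈ {AA, AO}; Esme ∈ {AA, AO}.
Weight each parental genotype pair by prior × P(type-O child):
  AO × AO: posterior weight 1; P(next child type O) = 1/4.
Weighted sum = 1/4.

1/4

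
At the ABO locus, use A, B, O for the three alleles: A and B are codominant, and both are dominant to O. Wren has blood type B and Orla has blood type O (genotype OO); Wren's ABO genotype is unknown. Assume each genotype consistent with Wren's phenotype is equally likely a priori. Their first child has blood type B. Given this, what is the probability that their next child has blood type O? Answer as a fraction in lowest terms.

Possible genotypes: Wren ∈ {BB, BO}; Orla ∈ {OO}.
Weight each parental genotype pair by prior × P(type-B child):
  BB × OO: posterior weight 2/3; P(next child type O) = 0.
  BO × OO: posterior weight 1/3; P(next child type O) = 1/2.
Weighted sum = 1/6.

1/6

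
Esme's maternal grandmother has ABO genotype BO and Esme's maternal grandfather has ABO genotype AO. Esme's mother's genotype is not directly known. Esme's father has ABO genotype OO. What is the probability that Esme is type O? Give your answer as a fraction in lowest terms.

1/2

Esme's mother's ABO genotype from BO × AO: 1/4 AB, 1/4 AO, 1/4 BO, 1/4 OO.
Crossing each possibility with the father OO and summing P(type O): 1/4·0 + 1/4·1/2 + 1/4·1/2 + 1/4·1 = 1/2.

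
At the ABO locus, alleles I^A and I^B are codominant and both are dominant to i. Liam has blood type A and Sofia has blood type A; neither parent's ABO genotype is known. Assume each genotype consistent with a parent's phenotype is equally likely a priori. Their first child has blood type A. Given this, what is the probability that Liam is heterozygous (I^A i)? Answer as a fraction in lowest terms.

7/15

Possible genotypes: Liam ∈ {I^A I^A, I^A i}; Sofia ∈ {I^A I^A, I^A i}.
Weight each parental genotype pair by prior × P(type-A child):
  I^A I^A × I^A I^A: posterior weight 4/15.
  I^A I^A × I^A i: posterior weight 4/15.
  I^A i × I^A I^A: posterior weight 4/15.
  I^A i × I^A i: posterior weight 1/5.
Sum the posterior weight over pairs where Liam is I^A i: 7/15.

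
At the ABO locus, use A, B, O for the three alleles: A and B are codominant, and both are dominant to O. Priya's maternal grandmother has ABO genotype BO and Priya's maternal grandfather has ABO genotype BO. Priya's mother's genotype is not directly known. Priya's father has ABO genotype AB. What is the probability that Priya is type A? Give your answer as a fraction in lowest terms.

1/4

Priya's mother's ABO genotype from BO × BO: 1/4 BB, 1/2 BO, 1/4 OO.
Crossing each possibility with the father AB and summing P(type A): 1/4·0 + 1/2·1/4 + 1/4·1/2 = 1/4.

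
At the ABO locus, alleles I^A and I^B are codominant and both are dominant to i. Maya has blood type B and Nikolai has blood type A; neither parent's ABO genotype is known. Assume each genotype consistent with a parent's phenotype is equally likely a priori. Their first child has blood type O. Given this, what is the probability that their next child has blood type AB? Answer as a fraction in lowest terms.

1/4

Possible genotypes: Maya ∈ {I^B I^B, I^B i}; Nikolai ∈ {I^A I^A, I^A i}.
Weight each parental genotype pair by prior × P(type-O child):
  I^B i × I^A i: posterior weight 1; P(next child type AB) = 1/4.
Weighted sum = 1/4.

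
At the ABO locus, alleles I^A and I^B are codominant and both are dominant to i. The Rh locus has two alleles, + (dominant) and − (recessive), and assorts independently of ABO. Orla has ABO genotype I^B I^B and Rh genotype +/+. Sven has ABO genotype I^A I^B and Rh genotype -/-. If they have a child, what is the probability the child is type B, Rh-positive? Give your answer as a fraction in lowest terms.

1/2

ABO cross I^B I^B × I^A I^B → offspring phenotypes: 1/2 B, 1/2 AB.
Rh cross +/+ × -/- → 1 Rh+.
Independent loci: P(type B, Rh-positive) = 1/2 × 1 = 1/2.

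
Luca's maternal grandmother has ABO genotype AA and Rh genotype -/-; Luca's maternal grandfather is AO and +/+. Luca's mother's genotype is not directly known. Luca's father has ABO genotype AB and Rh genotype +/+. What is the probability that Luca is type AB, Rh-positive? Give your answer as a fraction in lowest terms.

3/8

Luca's mother's ABO genotype from AA × AO: 1/2 AA, 1/2 AO.
Crossing each possibility with the father AB and summing P(type AB): 1/2·1/2 + 1/2·1/4 = 3/8.
Similarly for Rh via the mother's Rh distribution: P(Rh+) = 1.
Independent loci: 3/8 × 1 = 3/8.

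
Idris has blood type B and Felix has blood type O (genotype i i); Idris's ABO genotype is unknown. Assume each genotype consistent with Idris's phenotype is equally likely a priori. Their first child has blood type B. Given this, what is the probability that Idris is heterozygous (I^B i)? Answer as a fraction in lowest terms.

Possible genotypes: Idris ∈ {I^B I^B, I^B i}; Felix ∈ {i i}.
Weight each parental genotype pair by prior × P(type-B child):
  I^B I^B × i i: posterior weight 2/3.
  I^B i × i i: posterior weight 1/3.
Sum the posterior weight over pairs where Idris is I^B i: 1/3.

1/3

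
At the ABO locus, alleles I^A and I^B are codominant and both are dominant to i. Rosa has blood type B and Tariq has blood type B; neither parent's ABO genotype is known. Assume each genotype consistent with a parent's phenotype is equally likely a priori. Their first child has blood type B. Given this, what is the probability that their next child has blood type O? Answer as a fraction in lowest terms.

1/20

Possible genotypes: Rosa ∈ {I^B I^B, I^B i}; Tariq ∈ {I^B I^B, I^B i}.
Weight each parental genotype pair by prior × P(type-B child):
  I^B I^B × I^B I^B: posterior weight 4/15; P(next child type O) = 0.
  I^B I^B × I^B i: posterior weight 4/15; P(next child type O) = 0.
  I^B i × I^B I^B: posterior weight 4/15; P(next child type O) = 0.
  I^B i × I^B i: posterior weight 1/5; P(next child type O) = 1/4.
Weighted sum = 1/20.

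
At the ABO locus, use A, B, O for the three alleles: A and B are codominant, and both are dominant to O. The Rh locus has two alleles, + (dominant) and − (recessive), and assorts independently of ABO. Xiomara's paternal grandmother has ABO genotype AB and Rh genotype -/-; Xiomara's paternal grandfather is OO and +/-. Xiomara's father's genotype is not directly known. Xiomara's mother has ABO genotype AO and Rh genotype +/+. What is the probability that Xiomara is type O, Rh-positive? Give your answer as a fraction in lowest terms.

1/4

Xiomara's father's ABO genotype from AB × OO: 1/2 AO, 1/2 BO.
Crossing each possibility with the mother AO and summing P(type O): 1/2·1/4 + 1/2·1/4 = 1/4.
Similarly for Rh via the father's Rh distribution: P(Rh+) = 1.
Independent loci: 1/4 × 1 = 1/4.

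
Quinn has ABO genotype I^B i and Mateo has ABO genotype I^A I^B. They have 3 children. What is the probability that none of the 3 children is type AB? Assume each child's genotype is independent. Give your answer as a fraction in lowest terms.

ABO cross I^B i × I^A I^B → 1/4 A, 1/2 B, 1/4 AB.
So P(type AB) = 1/4 per child.
P(not type AB) = 3/4 for one child; (3/4)^3 = 27/64.

27/64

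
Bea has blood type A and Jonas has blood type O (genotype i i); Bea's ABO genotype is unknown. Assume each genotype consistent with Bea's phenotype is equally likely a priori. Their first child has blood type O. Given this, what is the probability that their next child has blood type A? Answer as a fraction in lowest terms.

Possible genotypes: Bea ∈ {I^A I^A, I^A i}; Jonas ∈ {i i}.
Weight each parental genotype pair by prior × P(type-O child):
  I^A i × i i: posterior weight 1; P(next child type A) = 1/2.
Weighted sum = 1/2.

1/2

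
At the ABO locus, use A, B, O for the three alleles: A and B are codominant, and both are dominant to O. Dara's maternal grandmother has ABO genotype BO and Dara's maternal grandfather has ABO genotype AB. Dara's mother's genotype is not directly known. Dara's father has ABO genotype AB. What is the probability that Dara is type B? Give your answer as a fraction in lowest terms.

Dara's mother's ABO genotype from BO × AB: 1/4 AB, 1/4 AO, 1/4 BB, 1/4 BO.
Crossing each possibility with the father AB and summing P(type B): 1/4·1/4 + 1/4·1/4 + 1/4·1/2 + 1/4·1/2 = 3/8.

3/8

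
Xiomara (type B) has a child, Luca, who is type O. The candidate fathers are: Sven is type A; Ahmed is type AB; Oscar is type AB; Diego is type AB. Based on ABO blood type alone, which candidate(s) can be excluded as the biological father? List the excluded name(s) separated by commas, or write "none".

A candidate is excluded only if no genotype consistent with his phenotype could produce a type O child with a type B mother.
Ahmed (type AB): no genotype consistent with that phenotype can produce a type-O child with a type-B mother.
Oscar (type AB): no genotype consistent with that phenotype can produce a type-O child with a type-B mother.
Diego (type AB): no genotype consistent with that phenotype can produce a type-O child with a type-B mother.

Ahmed, Oscar, Diego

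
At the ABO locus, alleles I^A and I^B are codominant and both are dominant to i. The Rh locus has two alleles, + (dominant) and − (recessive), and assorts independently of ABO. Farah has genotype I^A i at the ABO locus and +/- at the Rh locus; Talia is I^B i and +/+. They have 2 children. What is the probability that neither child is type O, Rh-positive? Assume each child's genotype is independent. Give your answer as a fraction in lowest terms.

ABO cross I^A i × I^B i → 1/4 O, 1/4 A, 1/4 B, 1/4 AB.
Rh cross +/- × +/+ → 1 Rh+; so P(type O, Rh-positive) = 1/4 × 1 = 1/4 per child.
P(not type O, Rh-positive) = 3/4 for one child; (3/4)^2 = 9/16.

9/16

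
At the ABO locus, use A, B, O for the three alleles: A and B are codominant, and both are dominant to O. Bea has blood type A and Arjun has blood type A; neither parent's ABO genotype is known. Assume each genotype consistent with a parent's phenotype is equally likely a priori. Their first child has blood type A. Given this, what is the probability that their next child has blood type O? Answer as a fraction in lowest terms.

Possible genotypes: Bea ∈ {AA, AO}; Arjun ∈ {AA, AO}.
Weight each parental genotype pair by prior × P(type-A child):
  AA × AA: posterior weight 4/15; P(next child type O) = 0.
  AA × AO: posterior weight 4/15; P(next child type O) = 0.
  AO × AA: posterior weight 4/15; P(next child type O) = 0.
  AO × AO: posterior weight 1/5; P(next child type O) = 1/4.
Weighted sum = 1/20.

1/20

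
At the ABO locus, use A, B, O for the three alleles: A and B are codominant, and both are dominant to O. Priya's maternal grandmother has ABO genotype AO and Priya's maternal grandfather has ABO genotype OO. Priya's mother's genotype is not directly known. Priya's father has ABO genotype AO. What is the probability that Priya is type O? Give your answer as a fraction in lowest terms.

3/8

Priya's mother's ABO genotype from AO × OO: 1/2 AO, 1/2 OO.
Crossing each possibility with the father AO and summing P(type O): 1/2·1/4 + 1/2·1/2 = 3/8.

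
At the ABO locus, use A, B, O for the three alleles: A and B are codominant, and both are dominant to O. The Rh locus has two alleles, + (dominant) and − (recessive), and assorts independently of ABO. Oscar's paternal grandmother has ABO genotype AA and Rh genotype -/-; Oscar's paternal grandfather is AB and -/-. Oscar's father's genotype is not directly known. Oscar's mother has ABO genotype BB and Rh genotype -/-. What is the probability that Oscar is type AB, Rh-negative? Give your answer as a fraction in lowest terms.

3/4

Oscar's father's ABO genotype from AA × AB: 1/2 AA, 1/2 AB.
Crossing each possibility with the mother BB and summing P(type AB): 1/2·1 + 1/2·1/2 = 3/4.
Similarly for Rh via the father's Rh distribution: P(Rh-) = 1.
Independent loci: 3/4 × 1 = 3/4.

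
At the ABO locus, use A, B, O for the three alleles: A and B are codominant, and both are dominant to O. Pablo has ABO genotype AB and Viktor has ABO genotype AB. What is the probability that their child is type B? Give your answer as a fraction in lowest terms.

ABO cross AB × AB → offspring phenotypes: 1/4 A, 1/4 B, 1/2 AB.
So P(type B) = 1/4.

1/4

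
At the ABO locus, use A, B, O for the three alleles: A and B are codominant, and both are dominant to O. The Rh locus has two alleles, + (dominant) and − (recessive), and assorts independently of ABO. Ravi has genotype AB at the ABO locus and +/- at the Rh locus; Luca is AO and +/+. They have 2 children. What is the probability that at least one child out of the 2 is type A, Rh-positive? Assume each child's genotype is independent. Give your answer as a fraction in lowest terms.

ABO cross AB × AO → 1/2 A, 1/4 B, 1/4 AB.
Rh cross +/- × +/+ → 1 Rh+; so P(type A, Rh-positive) = 1/2 × 1 = 1/2 per child.
P(none) = (1/2)^2 = 1/4; P(at least one) = 1 − 1/4 = 3/4.

3/4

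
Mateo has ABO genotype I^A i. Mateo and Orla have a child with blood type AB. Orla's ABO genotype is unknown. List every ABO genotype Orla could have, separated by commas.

I^A I^B, I^B I^B, I^B i

For each candidate genotype of Orla, check whether crossing it with I^A i can produce every observed child phenotype.
  I^A I^A → possible child types {A} ✗
  I^A I^B → possible child types {A, B, AB} ✓
  I^A i → possible child types {O, A} ✗
  I^B I^B → possible child types {B, AB} ✓
  I^B i → possible child types {O, A, B, AB} ✓
  i i → possible child types {O, A} ✗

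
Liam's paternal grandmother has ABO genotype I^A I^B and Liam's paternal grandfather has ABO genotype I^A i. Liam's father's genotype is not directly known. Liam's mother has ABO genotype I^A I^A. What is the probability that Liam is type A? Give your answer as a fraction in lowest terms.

3/4

Liam's father's ABO genotype from I^A I^B × I^A i: 1/4 I^A I^A, 1/4 I^A I^B, 1/4 I^A i, 1/4 I^B i.
Crossing each possibility with the mother I^A I^A and summing P(type A): 1/4·1 + 1/4·1/2 + 1/4·1 + 1/4·1/2 = 3/4.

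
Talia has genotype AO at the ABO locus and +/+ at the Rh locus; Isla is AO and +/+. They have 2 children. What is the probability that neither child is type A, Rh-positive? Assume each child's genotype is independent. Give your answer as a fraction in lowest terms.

ABO cross AO × AO → 1/4 O, 3/4 A.
Rh cross +/+ × +/+ → 1 Rh+; so P(type A, Rh-positive) = 3/4 × 1 = 3/4 per child.
P(not type A, Rh-positive) = 1/4 for one child; (1/4)^2 = 1/16.

1/16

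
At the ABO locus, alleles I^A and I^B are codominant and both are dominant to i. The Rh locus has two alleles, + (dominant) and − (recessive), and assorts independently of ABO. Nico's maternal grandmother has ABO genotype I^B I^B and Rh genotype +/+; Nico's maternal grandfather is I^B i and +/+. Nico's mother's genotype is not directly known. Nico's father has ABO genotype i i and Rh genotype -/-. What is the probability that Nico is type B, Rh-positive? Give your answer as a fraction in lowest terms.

Nico's mother's ABO genotype from I^B I^B × I^B i: 1/2 I^B I^B, 1/2 I^B i.
Crossing each possibility with the father i i and summing P(type B): 1/2·1 + 1/2·1/2 = 3/4.
Similarly for Rh via the mother's Rh distribution: P(Rh+) = 1.
Independent loci: 3/4 × 1 = 3/4.

3/4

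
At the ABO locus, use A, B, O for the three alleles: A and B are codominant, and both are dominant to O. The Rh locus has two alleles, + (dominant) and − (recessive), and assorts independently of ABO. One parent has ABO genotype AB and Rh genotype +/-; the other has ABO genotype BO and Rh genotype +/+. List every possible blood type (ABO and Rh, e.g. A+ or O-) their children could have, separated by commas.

A+, B+, AB+

Gametes from AB × BO give offspring ABO genotypes AB, AO, BB, BO, i.e. phenotypes A, B, AB.
Rh cross +/- × +/+ → phenotypes Rh+.
Combining independently: A+, B+, AB+.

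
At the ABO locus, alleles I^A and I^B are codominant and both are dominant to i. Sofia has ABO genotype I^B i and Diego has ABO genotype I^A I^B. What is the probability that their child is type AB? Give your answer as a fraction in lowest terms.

ABO cross I^B i × I^A I^B → offspring phenotypes: 1/4 A, 1/2 B, 1/4 AB.
So P(type AB) = 1/4.

1/4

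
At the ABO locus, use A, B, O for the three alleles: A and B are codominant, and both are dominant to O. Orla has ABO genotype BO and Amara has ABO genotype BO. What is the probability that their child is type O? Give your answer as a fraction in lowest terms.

1/4

ABO cross BO × BO → offspring phenotypes: 1/4 O, 3/4 B.
So P(type O) = 1/4.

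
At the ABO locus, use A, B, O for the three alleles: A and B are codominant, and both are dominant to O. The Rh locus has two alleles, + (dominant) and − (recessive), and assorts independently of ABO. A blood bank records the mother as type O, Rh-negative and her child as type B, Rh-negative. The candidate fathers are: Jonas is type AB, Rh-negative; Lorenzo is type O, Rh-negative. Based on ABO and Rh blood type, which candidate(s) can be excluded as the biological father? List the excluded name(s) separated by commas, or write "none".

Lorenzo

A candidate is excluded only if no genotype consistent with his phenotype could produce a type B, Rh-negative child with a type O, Rh-negative mother.
Lorenzo (type O, Rh-): no genotype consistent with that phenotype can produce a type-B Rh- child with a type-O mother.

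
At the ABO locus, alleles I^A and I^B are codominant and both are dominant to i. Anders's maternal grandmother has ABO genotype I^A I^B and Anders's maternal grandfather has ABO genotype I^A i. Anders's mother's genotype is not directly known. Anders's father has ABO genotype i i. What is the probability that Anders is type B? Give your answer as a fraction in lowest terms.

1/4

Anders's mother's ABO genotype from I^A I^B × I^A i: 1/4 I^A I^A, 1/4 I^A I^B, 1/4 I^A i, 1/4 I^B i.
Crossing each possibility with the father i i and summing P(type B): 1/4·0 + 1/4·1/2 + 1/4·0 + 1/4·1/2 = 1/4.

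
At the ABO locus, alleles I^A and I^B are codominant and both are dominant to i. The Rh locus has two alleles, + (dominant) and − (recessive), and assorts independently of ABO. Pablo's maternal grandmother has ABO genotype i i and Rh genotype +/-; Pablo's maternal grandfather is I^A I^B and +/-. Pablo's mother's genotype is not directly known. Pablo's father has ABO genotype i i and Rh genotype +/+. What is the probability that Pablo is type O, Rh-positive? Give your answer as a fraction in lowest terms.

Pablo's mother's ABO genotype from i i × I^A I^B: 1/2 I^A i, 1/2 I^B i.
Crossing each possibility with the father i i and summing P(type O): 1/2·1/2 + 1/2·1/2 = 1/2.
Similarly for Rh via the mother's Rh distribution: P(Rh+) = 1.
Independent loci: 1/2 × 1 = 1/2.

1/2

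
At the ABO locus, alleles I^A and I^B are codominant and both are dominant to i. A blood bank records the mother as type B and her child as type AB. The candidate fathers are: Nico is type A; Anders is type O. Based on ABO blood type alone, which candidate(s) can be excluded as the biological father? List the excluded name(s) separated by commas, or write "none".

A candidate is excluded only if no genotype consistent with his phenotype could produce a type AB child with a type B mother.
Anders (type O): no genotype consistent with that phenotype can produce a type-AB child with a type-B mother.

Anders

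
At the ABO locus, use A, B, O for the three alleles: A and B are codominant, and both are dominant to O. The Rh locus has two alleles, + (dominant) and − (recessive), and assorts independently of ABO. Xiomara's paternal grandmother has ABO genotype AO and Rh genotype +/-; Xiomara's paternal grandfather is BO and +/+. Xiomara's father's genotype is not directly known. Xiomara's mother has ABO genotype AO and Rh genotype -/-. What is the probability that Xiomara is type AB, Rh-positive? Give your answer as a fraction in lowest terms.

3/32

Xiomara's father's ABO genotype from AO × BO: 1/4 AB, 1/4 AO, 1/4 BO, 1/4 OO.
Crossing each possibility with the mother AO and summing P(type AB): 1/4·1/4 + 1/4·0 + 1/4·1/4 + 1/4·0 = 1/8.
Similarly for Rh via the father's Rh distribution: P(Rh+) = 3/4.
Independent loci: 1/8 × 3/4 = 3/32.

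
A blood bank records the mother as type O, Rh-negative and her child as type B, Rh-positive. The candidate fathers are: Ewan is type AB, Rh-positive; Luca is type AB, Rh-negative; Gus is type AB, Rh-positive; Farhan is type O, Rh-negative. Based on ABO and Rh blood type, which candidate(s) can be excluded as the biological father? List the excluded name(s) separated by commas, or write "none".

Luca, Farhan

A candidate is excluded only if no genotype consistent with his phenotype could produce a type B, Rh-positive child with a type O, Rh-negative mother.
Luca (type AB, Rh-): no genotype consistent with that phenotype can produce a type-B Rh+ child with a type-O mother.
Farhan (type O, Rh-): no genotype consistent with that phenotype can produce a type-B Rh+ child with a type-O mother.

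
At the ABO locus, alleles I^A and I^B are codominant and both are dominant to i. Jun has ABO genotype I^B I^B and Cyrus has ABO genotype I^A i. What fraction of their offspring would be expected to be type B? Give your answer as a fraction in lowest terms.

1/2

ABO cross I^B I^B × I^A i → offspring phenotypes: 1/2 B, 1/2 AB.
So P(type B) = 1/2.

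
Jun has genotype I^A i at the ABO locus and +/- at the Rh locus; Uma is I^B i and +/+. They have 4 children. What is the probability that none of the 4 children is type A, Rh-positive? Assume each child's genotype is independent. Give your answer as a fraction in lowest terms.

81/256

ABO cross I^A i × I^B i → 1/4 O, 1/4 A, 1/4 B, 1/4 AB.
Rh cross +/- × +/+ → 1 Rh+; so P(type A, Rh-positive) = 1/4 × 1 = 1/4 per child.
P(not type A, Rh-positive) = 3/4 for one child; (3/4)^4 = 81/256.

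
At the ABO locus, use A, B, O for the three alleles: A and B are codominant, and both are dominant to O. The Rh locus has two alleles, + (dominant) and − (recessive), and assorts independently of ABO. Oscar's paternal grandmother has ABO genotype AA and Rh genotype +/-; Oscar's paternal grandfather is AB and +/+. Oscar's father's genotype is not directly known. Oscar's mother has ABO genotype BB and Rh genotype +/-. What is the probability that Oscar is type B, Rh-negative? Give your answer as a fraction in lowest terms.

1/32

Oscar's father's ABO genotype from AA × AB: 1/2 AA, 1/2 AB.
Crossing each possibility with the mother BB and summing P(type B): 1/2·0 + 1/2·1/2 = 1/4.
Similarly for Rh via the father's Rh distribution: P(Rh-) = 1/8.
Independent loci: 1/4 × 1/8 = 1/32.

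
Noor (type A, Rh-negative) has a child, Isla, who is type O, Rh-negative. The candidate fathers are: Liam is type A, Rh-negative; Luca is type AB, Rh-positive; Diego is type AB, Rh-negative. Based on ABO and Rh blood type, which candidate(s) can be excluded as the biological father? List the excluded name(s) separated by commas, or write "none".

A candidate is excluded only if no genotype consistent with his phenotype could produce a type O, Rh-negative child with a type A, Rh-negative mother.
Luca (type AB, Rh+): no genotype consistent with that phenotype can produce a type-O Rh- child with a type-A mother.
Diego (type AB, Rh-): no genotype consistent with that phenotype can produce a type-O Rh- child with a type-A mother.

Luca, Diego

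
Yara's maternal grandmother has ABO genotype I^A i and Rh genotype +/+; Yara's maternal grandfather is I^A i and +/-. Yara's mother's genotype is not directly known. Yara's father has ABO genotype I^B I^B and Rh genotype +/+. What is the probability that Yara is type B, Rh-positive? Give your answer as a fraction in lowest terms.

Yara's mother's ABO genotype from I^A i × I^A i: 1/4 I^A I^A, 1/2 I^A i, 1/4 i i.
Crossing each possibility with the father I^B I^B and summing P(type B): 1/4·0 + 1/2·1/2 + 1/4·1 = 1/2.
Similarly for Rh via the mother's Rh distribution: P(Rh+) = 1.
Independent loci: 1/2 × 1 = 1/2.

1/2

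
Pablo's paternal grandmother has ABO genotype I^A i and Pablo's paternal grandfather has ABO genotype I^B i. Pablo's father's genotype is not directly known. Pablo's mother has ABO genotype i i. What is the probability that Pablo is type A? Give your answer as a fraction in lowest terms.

Pablo's father's ABO genotype from I^A i × I^B i: 1/4 I^A I^B, 1/4 I^A i, 1/4 I^B i, 1/4 i i.
Crossing each possibility with the mother i i and summing P(type A): 1/4·1/2 + 1/4·1/2 + 1/4·0 + 1/4·0 = 1/4.

1/4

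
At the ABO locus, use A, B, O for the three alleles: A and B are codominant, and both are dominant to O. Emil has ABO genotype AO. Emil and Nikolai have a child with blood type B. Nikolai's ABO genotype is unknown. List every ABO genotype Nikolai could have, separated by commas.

AB, BB, BO

For each candidate genotype of Nikolai, check whether crossing it with AO can produce every observed child phenotype.
  AA → possible child types {A} ✗
  AB → possible child types {A, B, AB} ✓
  AO → possible child types {O, A} ✗
  BB → possible child types {B, AB} ✓
  BO → possible child types {O, A, B, AB} ✓
  OO → possible child types {O, A} ✗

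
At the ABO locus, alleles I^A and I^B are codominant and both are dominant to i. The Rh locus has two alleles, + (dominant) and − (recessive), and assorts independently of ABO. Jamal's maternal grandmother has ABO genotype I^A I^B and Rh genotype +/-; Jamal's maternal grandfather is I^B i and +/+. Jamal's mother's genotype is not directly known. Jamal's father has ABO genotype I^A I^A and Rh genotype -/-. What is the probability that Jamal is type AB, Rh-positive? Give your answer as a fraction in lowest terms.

3/8

Jamal's mother's ABO genotype from I^A I^B × I^B i: 1/4 I^A I^B, 1/4 I^A i, 1/4 I^B I^B, 1/4 I^B i.
Crossing each possibility with the father I^A I^A and summing P(type AB): 1/4·1/2 + 1/4·0 + 1/4·1 + 1/4·1/2 = 1/2.
Similarly for Rh via the mother's Rh distribution: P(Rh+) = 3/4.
Independent loci: 1/2 × 3/4 = 3/8.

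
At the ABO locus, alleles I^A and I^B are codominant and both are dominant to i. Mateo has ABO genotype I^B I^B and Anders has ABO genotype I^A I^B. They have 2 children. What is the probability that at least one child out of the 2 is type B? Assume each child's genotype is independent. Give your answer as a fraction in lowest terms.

3/4

ABO cross I^B I^B × I^A I^B → 1/2 B, 1/2 AB.
So P(type B) = 1/2 per child.
P(none) = (1/2)^2 = 1/4; P(at least one) = 1 − 1/4 = 3/4.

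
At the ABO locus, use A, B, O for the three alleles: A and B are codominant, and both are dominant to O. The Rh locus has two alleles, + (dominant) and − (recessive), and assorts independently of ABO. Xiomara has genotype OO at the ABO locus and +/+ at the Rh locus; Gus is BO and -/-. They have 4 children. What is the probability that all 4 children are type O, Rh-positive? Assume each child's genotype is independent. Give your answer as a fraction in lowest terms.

1/16

ABO cross OO × BO → 1/2 O, 1/2 B.
Rh cross +/+ × -/- → 1 Rh+; so P(type O, Rh-positive) = 1/2 × 1 = 1/2 per child.
All 4 independent: (1/2)^4 = 1/16.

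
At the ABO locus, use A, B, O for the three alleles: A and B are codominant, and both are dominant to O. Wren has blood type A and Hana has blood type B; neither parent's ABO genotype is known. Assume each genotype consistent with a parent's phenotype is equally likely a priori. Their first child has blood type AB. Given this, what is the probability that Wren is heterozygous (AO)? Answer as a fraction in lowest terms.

1/3

Possible genotypes: Wren ∈ {AA, AO}; Hana ∈ {BB, BO}.
Weight each parental genotype pair by prior × P(type-AB child):
  AA × BB: posterior weight 4/9.
  AA × BO: posterior weight 2/9.
  AO × BB: posterior weight 2/9.
  AO × BO: posterior weight 1/9.
Sum the posterior weight over pairs where Wren is AO: 1/3.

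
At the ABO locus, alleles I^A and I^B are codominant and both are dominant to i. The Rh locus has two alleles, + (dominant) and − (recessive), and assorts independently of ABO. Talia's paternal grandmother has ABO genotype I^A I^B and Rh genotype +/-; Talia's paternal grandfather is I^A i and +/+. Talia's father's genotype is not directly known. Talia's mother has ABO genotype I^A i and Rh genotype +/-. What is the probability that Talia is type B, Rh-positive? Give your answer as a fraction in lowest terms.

Talia's father's ABO genotype from I^A I^B × I^A i: 1/4 I^A I^A, 1/4 I^A I^B, 1/4 I^A i, 1/4 I^B i.
Crossing each possibility with the mother I^A i and summing P(type B): 1/4·0 + 1/4·1/4 + 1/4·0 + 1/4·1/4 = 1/8.
Similarly for Rh via the father's Rh distribution: P(Rh+) = 7/8.
Independent loci: 1/8 × 7/8 = 7/64.

7/64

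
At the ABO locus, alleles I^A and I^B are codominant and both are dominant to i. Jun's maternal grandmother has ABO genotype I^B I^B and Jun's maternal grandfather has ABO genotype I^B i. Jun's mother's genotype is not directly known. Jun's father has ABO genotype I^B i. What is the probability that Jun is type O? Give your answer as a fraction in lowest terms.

1/8

Jun's mother's ABO genotype from I^B I^B × I^B i: 1/2 I^B I^B, 1/2 I^B i.
Crossing each possibility with the father I^B i and summing P(type O): 1/2·0 + 1/2·1/4 = 1/8.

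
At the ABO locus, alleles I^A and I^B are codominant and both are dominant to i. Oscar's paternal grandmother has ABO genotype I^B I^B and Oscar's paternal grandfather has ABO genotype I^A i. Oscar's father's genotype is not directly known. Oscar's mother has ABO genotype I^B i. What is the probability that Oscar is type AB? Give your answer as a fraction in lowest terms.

1/8

Oscar's father's ABO genotype from I^B I^B × I^A i: 1/2 I^A I^B, 1/2 I^B i.
Crossing each possibility with the mother I^B i and summing P(type AB): 1/2·1/4 + 1/2·0 = 1/8.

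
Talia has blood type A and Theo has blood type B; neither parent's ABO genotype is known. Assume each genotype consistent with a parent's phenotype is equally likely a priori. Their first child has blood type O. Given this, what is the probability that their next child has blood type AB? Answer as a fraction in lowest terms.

1/4

Possible genotypes: Talia ∈ {I^A I^A, I^A i}; Theo ∈ {I^B I^B, I^B i}.
Weight each parental genotype pair by prior × P(type-O child):
  I^A i × I^B i: posterior weight 1; P(next child type AB) = 1/4.
Weighted sum = 1/4.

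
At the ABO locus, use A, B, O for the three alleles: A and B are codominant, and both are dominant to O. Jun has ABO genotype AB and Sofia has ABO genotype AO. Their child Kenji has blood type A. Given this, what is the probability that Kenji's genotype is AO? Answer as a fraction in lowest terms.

1/2

Cross AB × AO → 1/4 AA, 1/4 AB, 1/4 AO, 1/4 BO.
Type-A genotypes among offspring: AA (1/4), AO (1/4); total 1/2.
P(AO | type A) = (1/4) / (1/2) = 1/2.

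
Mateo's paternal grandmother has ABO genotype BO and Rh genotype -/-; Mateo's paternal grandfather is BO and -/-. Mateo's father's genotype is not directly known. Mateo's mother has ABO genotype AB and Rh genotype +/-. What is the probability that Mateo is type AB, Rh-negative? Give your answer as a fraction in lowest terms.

Mateo's father's ABO genotype from BO × BO: 1/4 BB, 1/2 BO, 1/4 OO.
Crossing each possibility with the mother AB and summing P(type AB): 1/4·1/2 + 1/2·1/4 + 1/4·0 = 1/4.
Similarly for Rh via the father's Rh distribution: P(Rh-) = 1/2.
Independent loci: 1/4 × 1/2 = 1/8.

1/8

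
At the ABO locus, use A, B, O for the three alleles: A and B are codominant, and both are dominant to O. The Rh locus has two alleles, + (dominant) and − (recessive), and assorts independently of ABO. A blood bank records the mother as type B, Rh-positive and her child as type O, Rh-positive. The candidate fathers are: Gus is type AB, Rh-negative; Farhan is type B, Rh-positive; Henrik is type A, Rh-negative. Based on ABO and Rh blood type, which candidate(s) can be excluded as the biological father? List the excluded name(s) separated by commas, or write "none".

A candidate is excluded only if no genotype consistent with his phenotype could produce a type O, Rh-positive child with a type B, Rh-positive mother.
Gus (type AB, Rh-): no genotype consistent with that phenotype can produce a type-O Rh+ child with a type-B mother.

Gus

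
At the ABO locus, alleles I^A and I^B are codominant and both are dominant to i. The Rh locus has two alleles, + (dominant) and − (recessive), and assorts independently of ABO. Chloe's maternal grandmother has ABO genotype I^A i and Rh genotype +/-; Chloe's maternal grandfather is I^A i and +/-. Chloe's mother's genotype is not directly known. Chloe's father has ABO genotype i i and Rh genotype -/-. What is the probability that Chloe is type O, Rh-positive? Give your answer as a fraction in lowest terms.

Chloe's mother's ABO genotype from I^A i × I^A i: 1/4 I^A I^A, 1/2 I^A i, 1/4 i i.
Crossing each possibility with the father i i and summing P(type O): 1/4·0 + 1/2·1/2 + 1/4·1 = 1/2.
Similarly for Rh via the mother's Rh distribution: P(Rh+) = 1/2.
Independent loci: 1/2 × 1/2 = 1/4.

1/4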